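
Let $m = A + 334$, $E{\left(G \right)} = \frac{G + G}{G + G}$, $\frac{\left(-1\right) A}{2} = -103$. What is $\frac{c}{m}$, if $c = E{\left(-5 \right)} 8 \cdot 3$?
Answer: $\frac{2}{45} \approx 0.044444$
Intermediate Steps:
$A = 206$ ($A = \left(-2\right) \left(-103\right) = 206$)
$E{\left(G \right)} = 1$ ($E{\left(G \right)} = \frac{2 G}{2 G} = 2 G \frac{1}{2 G} = 1$)
$c = 24$ ($c = 1 \cdot 8 \cdot 3 = 8 \cdot 3 = 24$)
$m = 540$ ($m = 206 + 334 = 540$)
$\frac{c}{m} = \frac{24}{540} = 24 \cdot \frac{1}{540} = \frac{2}{45}$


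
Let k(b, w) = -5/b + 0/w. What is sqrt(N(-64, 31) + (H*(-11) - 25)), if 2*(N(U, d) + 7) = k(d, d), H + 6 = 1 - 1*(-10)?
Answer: I*sqrt(334738)/62 ≈ 9.3317*I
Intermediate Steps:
H = 5 (H = -6 + (1 - 1*(-10)) = -6 + (1 + 10) = -6 + 11 = 5)
k(b, w) = -5/b (k(b, w) = -5/b + 0 = -5/b)
N(U, d) = -7 - 5/(2*d) (N(U, d) = -7 + (-5/d)/2 = -7 - 5/(2*d))
sqrt(N(-64, 31) + (H*(-11) - 25)) = sqrt((-7 - 5/2/31) + (5*(-11) - 25)) = sqrt((-7 - 5/2*1/31) + (-55 - 25)) = sqrt((-7 - 5/62) - 80) = sqrt(-439/62 - 80) = sqrt(-5399/62) = I*sqrt(334738)/62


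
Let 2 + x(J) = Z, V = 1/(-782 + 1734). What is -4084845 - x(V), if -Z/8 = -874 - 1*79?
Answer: -4092467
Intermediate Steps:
Z = 7624 (Z = -8*(-874 - 1*79) = -8*(-874 - 79) = -8*(-953) = 7624)
V = 1/952 ≈ 0.0010504
x(J) = 7622 (x(J) = -2 + 7624 = 7622)
-4084845 - x(V) = -4084845 - 1*7622 = -4084845 - 7622 = -4092467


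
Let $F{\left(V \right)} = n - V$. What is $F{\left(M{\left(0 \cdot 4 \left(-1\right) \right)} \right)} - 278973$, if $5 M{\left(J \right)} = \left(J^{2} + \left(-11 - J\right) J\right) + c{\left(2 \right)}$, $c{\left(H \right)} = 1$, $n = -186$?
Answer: $- \frac{1395796}{5} \approx -2.7916 \cdot 10^{5}$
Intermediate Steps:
$M{\left(J \right)} = \frac{1}{5} + \frac{J^{2}}{5} + \frac{J \left(-11 - J\right)}{5}$ ($M{\left(J \right)} = \frac{\left(J^{2} + \left(-11 - J\right) J\right) + 1}{5} = \frac{\left(J^{2} + J \left(-11 - J\right)\right) + 1}{5} = \frac{1 + J^{2} + J \left(-11 - J\right)}{5} = \frac{1}{5} + \frac{J^{2}}{5} + \frac{J \left(-11 - J\right)}{5}$)
$F{\left(V \right)} = -186 - V$
$F{\left(M{\left(0 \cdot 4 \left(-1\right) \right)} \right)} - 278973 = \left(-186 - \left(\frac{1}{5} - \frac{11 \cdot 0 \cdot 4 \left(-1\right)}{5}\right)\right) - 278973 = \left(-186 - \left(\frac{1}{5} - \frac{11 \cdot 0 \left(-1\right)}{5}\right)\right) - 278973 = \left(-186 - \left(\frac{1}{5} - 0\right)\right) - 278973 = \left(-186 - \left(\frac{1}{5} + 0\right)\right) - 278973 = \left(-186 - \frac{1}{5}\right) - 278973 = - \frac{931}{5} - 278973 = - \frac{1395796}{5}$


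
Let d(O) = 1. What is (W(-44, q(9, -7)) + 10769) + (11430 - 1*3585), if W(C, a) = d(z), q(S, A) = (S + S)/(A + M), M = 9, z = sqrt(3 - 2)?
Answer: 18615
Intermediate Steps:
z = 1 (z = sqrt(1) = 1)
q(S, A) = 2*S/(9 + A) (q(S, A) = (S + S)/(A + 9) = (2*S)/(9 + A) = 2*S/(9 + A))
W(C, a) = 1
(W(-44, q(9, -7)) + 10769) + (11430 - 1*3585) = (1 + 10769) + (11430 - 1*3585) = 10770 + (11430 - 3585) = 10770 + 7845 = 18615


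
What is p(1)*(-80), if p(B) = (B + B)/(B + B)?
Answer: -80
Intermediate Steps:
p(B) = 1 (p(B) = (2*B)/((2*B)) = (2*B)*(1/(2*B)) = 1)
p(1)*(-80) = 1*(-80) = -80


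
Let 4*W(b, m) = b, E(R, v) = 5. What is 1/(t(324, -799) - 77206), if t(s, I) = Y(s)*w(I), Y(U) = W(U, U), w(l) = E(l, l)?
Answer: -1/76801 ≈ -1.3021e-5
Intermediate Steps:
w(l) = 5
W(b, m) = b/4
Y(U) = U/4
t(s, I) = 5*s/4 (t(s, I) = (s/4)*5 = 5*s/4)
1/(t(324, -799) - 77206) = 1/((5/4)*324 - 77206) = 1/(405 - 77206) = 1/(-76801) = -1/76801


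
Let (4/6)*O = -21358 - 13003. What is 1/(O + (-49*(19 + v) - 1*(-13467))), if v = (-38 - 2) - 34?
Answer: -2/70759 ≈ -2.8265e-5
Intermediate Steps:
v = -74 (v = -40 - 34 = -74)
O = -103083/2 (O = 3*(-21358 - 13003)/2 = (3/2)*(-34361) = -103083/2 ≈ -51542.)
1/(O + (-49*(19 + v) - 1*(-13467))) = 1/(-103083/2 + (-49*(19 - 74) - 1*(-13467))) = 1/(-103083/2 + (-49*(-55) + 13467)) = 1/(-103083/2 + (2695 + 13467)) = 1/(-103083/2 + 16162) = 1/(-70759/2) = -2/70759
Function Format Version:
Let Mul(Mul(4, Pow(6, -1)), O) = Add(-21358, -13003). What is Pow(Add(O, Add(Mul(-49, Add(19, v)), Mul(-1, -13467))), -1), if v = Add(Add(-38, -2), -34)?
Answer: Rational(-2, 70759) ≈ -2.8265e-5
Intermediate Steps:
v = -74 (v = Add(-40, -34) = -74)
O = Rational(-103083, 2) (O = Mul(Rational(3, 2), Add(-21358, -13003)) = Mul(Rational(3, 2), -34361) = Rational(-103083, 2) ≈ -51542.)
Pow(Add(O, Add(Mul(-49, Add(19, v)), Mul(-1, -13467))), -1) = Pow(Add(Rational(-103083, 2), Add(Mul(-49, Add(19, -74)), Mul(-1, -13467))), -1) = Pow(Add(Rational(-103083, 2), Add(Mul(-49, -55), 13467)), -1) = Pow(Add(Rational(-103083, 2), Add(2695, 13467)), -1) = Pow(Add(Rational(-103083, 2), 16162), -1) = Pow(Rational(-70759, 2), -1) = Rational(-2, 70759)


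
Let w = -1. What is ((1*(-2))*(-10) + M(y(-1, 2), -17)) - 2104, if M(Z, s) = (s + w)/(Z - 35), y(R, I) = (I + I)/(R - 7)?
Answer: -147928/71 ≈ -2083.5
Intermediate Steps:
y(R, I) = 2*I/(-7 + R) (y(R, I) = (2*I)/(-7 + R) = 2*I/(-7 + R))
M(Z, s) = (-1 + s)/(-35 + Z) (M(Z, s) = (s - 1)/(Z - 35) = (-1 + s)/(-35 + Z))
((1*(-2))*(-10) + M(y(-1, 2), -17)) - 2104 = ((1*(-2))*(-10) + (-1 - 17)/(-35 + 2*2/(-7 - 1))) - 2104 = (-2*(-10) - 18/(-35 + 2*2/(-8))) - 2104 = (20 - 18/(-35 + 2*2*(-⅛))) - 2104 = (20 - 18/(-35 - ½)) - 2104 = (20 - 18/(-71/2)) - 2104 = (20 - 2/71*(-18)) - 2104 = (20 + 36/71) - 2104 = 1456/71 - 2104 = -147928/71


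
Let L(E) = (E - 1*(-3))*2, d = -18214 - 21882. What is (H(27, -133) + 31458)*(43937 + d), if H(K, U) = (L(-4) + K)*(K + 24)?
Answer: 125727453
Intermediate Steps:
d = -40096
L(E) = 6 + 2*E (L(E) = (E + 3)*2 = (3 + E)*2 = 6 + 2*E)
H(K, U) = (-2 + K)*(24 + K) (H(K, U) = ((6 + 2*(-4)) + K)*(K + 24) = ((6 - 8) + K)*(24 + K) = (-2 + K)*(24 + K))
(H(27, -133) + 31458)*(43937 + d) = ((-48 + 27**2 + 22*27) + 31458)*(43937 - 40096) = ((-48 + 729 + 594) + 31458)*3841 = (1275 + 31458)*3841 = 32733*3841 = 125727453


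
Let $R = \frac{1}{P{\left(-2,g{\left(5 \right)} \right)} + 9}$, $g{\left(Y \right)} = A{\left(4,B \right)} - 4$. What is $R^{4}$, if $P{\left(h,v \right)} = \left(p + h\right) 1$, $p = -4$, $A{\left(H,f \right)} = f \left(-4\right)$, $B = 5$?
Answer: $\frac{1}{81} \approx 0.012346$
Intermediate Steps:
$A{\left(H,f \right)} = - 4 f$
$g{\left(Y \right)} = -24$ ($g{\left(Y \right)} = \left(-4\right) 5 - 4 = -20 - 4 = -24$)
$P{\left(h,v \right)} = -4 + h$ ($P{\left(h,v \right)} = \left(-4 + h\right) 1 = -4 + h$)
$R = \frac{1}{3}$ ($R = \frac{1}{\left(-4 - 2\right) + 9} = \frac{1}{-6 + 9} = \frac{1}{3} \approx 0.33333$)
$R^{4} = \left(\frac{1}{3}\right)^{4} = \frac{1}{81}$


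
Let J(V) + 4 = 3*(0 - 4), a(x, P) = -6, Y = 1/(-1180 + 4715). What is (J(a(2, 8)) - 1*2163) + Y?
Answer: -7702764/3535 ≈ -2179.0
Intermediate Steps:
Y = 1/3535 ≈ 0.00028289
J(V) = -16 (J(V) = -4 + 3*(0 - 4) = -4 + 3*(-4) = -4 - 12 = -16)
(J(a(2, 8)) - 1*2163) + Y = (-16 - 1*2163) + 1/3535 = (-16 - 2163) + 1/3535 = -2179 + 1/3535 = -7702764/3535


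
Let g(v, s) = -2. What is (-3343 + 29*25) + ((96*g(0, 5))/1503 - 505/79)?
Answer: -103875883/39579 ≈ -2624.5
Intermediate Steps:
(-3343 + 29*25) + ((96*g(0, 5))/1503 - 505/79) = (-3343 + 29*25) + ((96*(-2))/1503 - 505/79) = (-3343 + 725) + (-192*1/1503 - 505*1/79) = -2618 + (-64/501 - 505/79) = -2618 - 258061/39579 = -103875883/39579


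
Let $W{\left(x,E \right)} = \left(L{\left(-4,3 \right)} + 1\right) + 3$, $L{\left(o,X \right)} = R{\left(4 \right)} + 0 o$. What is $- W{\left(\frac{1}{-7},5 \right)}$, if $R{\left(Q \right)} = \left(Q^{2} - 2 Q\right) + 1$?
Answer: $-13$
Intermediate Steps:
$R{\left(Q \right)} = 1 + Q^{2} - 2 Q$
$L{\left(o,X \right)} = 9$ ($L{\left(o,X \right)} = \left(1 + 4^{2} - 8\right) + 0 o = \left(1 + 16 - 8\right) + 0 = 9 + 0 = 9$)
$W{\left(x,E \right)} = 13$ ($W{\left(x,E \right)} = \left(9 + 1\right) + 3 = 10 + 3 = 13$)
$- W{\left(\frac{1}{-7},5 \right)} = \left(-1\right) 13 = -13$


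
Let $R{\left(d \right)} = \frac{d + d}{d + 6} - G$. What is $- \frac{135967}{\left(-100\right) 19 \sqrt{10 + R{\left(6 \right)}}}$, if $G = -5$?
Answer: $\frac{135967}{7600} \approx 17.89$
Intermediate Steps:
$R{\left(d \right)} = 5 + \frac{2 d}{6 + d}$ ($R{\left(d \right)} = \frac{d + d}{d + 6} - -5 = \frac{2 d}{6 + d} + 5 = 5 + \frac{2 d}{6 + d}$)
$- \frac{135967}{\left(-100\right) 19 \sqrt{10 + R{\left(6 \right)}}} = - \frac{135967}{\left(-100\right) 19 \sqrt{10 + \frac{30 + 7 \cdot 6}{6 + 6}}} = - \frac{135967}{\left(-1900\right) \sqrt{10 + \frac{30 + 42}{12}}} = - \frac{135967}{\left(-1900\right) \sqrt{10 + \frac{1}{12} \cdot 72}} = - \frac{135967}{\left(-1900\right) \sqrt{10 + 6}} = - \frac{135967}{\left(-1900\right) \sqrt{16}} = - \frac{135967}{\left(-1900\right) 4} = - \frac{135967}{-7600} = \left(-135967\right) \left(- \frac{1}{7600}\right) = \frac{135967}{7600}$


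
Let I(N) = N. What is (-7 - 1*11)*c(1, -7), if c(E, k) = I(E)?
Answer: -18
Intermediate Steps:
c(E, k) = E
(-7 - 1*11)*c(1, -7) = (-7 - 1*11)*1 = (-7 - 11)*1 = -18*1 = -18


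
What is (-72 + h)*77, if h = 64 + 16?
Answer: 616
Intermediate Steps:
h = 80
(-72 + h)*77 = (-72 + 80)*77 = 8*77 = 616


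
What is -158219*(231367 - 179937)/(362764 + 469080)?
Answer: -239329505/24466 ≈ -9782.1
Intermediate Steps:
-158219*(231367 - 179937)/(362764 + 469080) = -158219/(831844/51430) = -158219/(831844*(1/51430)) = -158219/415922/25715 = -158219*25715/415922 = -239329505/24466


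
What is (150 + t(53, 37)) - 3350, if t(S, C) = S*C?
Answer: -1239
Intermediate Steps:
t(S, C) = C*S
(150 + t(53, 37)) - 3350 = (150 + 37*53) - 3350 = (150 + 1961) - 3350 = 2111 - 3350 = -1239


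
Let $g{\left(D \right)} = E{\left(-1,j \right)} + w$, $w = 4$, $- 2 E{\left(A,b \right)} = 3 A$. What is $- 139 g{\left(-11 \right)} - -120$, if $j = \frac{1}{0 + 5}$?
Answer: $- \frac{1289}{2} \approx -644.5$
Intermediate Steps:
$j = \frac{1}{5} \approx 0.2$
$E{\left(A,b \right)} = - \frac{3 A}{2}$
$g{\left(D \right)} = \frac{11}{2}$ ($g{\left(D \right)} = \left(- \frac{3}{2}\right) \left(-1\right) + 4 = \frac{3}{2} + 4 = \frac{11}{2}$)
$- 139 g{\left(-11 \right)} - -120 = \left(-139\right) \frac{11}{2} - -120 = - \frac{1529}{2} + 120 = - \frac{1289}{2}$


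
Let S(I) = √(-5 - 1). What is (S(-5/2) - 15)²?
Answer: (15 - I*√6)² ≈ 219.0 - 73.485*I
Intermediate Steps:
S(I) = I*√6 (S(I) = √(-6) = I*√6)
(S(-5/2) - 15)² = (I*√6 - 15)² = (-15 + I*√6)²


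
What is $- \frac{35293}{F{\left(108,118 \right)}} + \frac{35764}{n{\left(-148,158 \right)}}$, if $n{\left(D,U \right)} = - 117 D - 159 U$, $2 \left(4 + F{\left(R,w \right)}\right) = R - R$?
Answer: $\frac{137677051}{15612} \approx 8818.7$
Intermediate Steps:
$F{\left(R,w \right)} = -4$ ($F{\left(R,w \right)} = -4 + \frac{R - R}{2} = -4 + \frac{1}{2} \cdot 0 = -4 + 0 = -4$)
$n{\left(D,U \right)} = - 159 U - 117 D$
$- \frac{35293}{F{\left(108,118 \right)}} + \frac{35764}{n{\left(-148,158 \right)}} = - \frac{35293}{-4} + \frac{35764}{\left(-159\right) 158 - -17316} = \left(-35293\right) \left(- \frac{1}{4}\right) + \frac{35764}{-25122 + 17316} = \frac{35293}{4} + \frac{35764}{-7806} = \frac{35293}{4} + 35764 \left(- \frac{1}{7806}\right) = \frac{35293}{4} - \frac{17882}{3903} = \frac{137677051}{15612}$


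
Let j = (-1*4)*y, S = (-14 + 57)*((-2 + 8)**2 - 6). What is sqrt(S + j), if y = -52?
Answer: sqrt(1498) ≈ 38.704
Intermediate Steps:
S = 1290 (S = 43*(6**2 - 6) = 43*(36 - 6) = 43*30 = 1290)
j = 208 (j = -1*4*(-52) = -4*(-52) = 208)
sqrt(S + j) = sqrt(1290 + 208) = sqrt(1498)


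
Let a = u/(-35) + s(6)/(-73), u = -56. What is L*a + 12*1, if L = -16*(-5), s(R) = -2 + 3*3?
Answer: 9660/73 ≈ 132.33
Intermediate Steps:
s(R) = 7 (s(R) = -2 + 9 = 7)
L = 80
a = 549/365 (a = -56/(-35) + 7/(-73) = -56*(-1/35) + 7*(-1/73) = 8/5 - 7/73 = 549/365 ≈ 1.5041)
L*a + 12*1 = 80*(549/365) + 12*1 = 8784/73 + 12 = 9660/73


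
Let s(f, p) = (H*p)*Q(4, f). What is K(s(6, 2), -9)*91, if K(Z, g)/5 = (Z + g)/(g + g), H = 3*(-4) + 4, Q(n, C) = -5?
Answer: -32305/18 ≈ -1794.7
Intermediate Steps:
H = -8 (H = -12 + 4 = -8)
s(f, p) = 40*p (s(f, p) = -8*p*(-5) = 40*p)
K(Z, g) = 5*(Z + g)/(2*g) (K(Z, g) = 5*((Z + g)/(g + g)) = 5*((Z + g)/((2*g))) = 5*((Z + g)*(1/(2*g))) = 5*((Z + g)/(2*g)) = 5*(Z + g)/(2*g))
K(s(6, 2), -9)*91 = ((5/2)*(40*2 - 9)/(-9))*91 = ((5/2)*(-1/9)*(80 - 9))*91 = ((5/2)*(-1/9)*71)*91 = -355/18*91 = -32305/18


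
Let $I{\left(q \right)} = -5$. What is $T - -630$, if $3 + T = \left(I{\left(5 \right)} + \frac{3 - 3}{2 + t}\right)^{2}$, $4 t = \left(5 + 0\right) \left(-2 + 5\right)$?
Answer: $652$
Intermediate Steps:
$t = \frac{15}{4}$ ($t = \frac{\left(5 + 0\right) \left(-2 + 5\right)}{4} = \frac{5 \cdot 3}{4} = \frac{1}{4} \cdot 15 = \frac{15}{4} \approx 3.75$)
$T = 22$ ($T = -3 + \left(-5 + \frac{3 - 3}{2 + \frac{15}{4}}\right)^{2} = -3 + \left(-5 + \frac{0}{\frac{23}{4}}\right)^{2} = -3 + \left(-5 + 0 \cdot \frac{4}{23}\right)^{2} = -3 + \left(-5 + 0\right)^{2} = -3 + \left(-5\right)^{2} = -3 + 25 = 22$)
$T - -630 = 22 - -630 = 22 + 630 = 652$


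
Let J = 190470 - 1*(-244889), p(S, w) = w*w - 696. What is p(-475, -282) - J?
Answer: -356531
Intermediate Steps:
p(S, w) = -696 + w² (p(S, w) = w² - 696 = -696 + w²)
J = 435359 (J = 190470 + 244889 = 435359)
p(-475, -282) - J = (-696 + (-282)²) - 1*435359 = (-696 + 79524) - 435359 = 78828 - 435359 = -356531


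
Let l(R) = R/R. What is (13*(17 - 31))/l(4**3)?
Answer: -182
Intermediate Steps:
l(R) = 1
(13*(17 - 31))/l(4**3) = (13*(17 - 31))/1 = (13*(-14))*1 = -182*1 = -182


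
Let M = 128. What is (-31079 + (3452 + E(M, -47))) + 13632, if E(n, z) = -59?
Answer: -14054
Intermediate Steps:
(-31079 + (3452 + E(M, -47))) + 13632 = (-31079 + (3452 - 59)) + 13632 = (-31079 + 3393) + 13632 = -27686 + 13632 = -14054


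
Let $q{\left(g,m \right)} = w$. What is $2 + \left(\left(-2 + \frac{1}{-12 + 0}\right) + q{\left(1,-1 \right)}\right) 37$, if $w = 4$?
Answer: $\frac{875}{12} \approx 72.917$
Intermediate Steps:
$q{\left(g,m \right)} = 4$
$2 + \left(\left(-2 + \frac{1}{-12 + 0}\right) + q{\left(1,-1 \right)}\right) 37 = 2 + \left(\left(-2 + \frac{1}{-12 + 0}\right) + 4\right) 37 = 2 + \left(\left(-2 + \frac{1}{-12}\right) + 4\right) 37 = 2 + \left(\left(-2 - \frac{1}{12}\right) + 4\right) 37 = 2 + \left(- \frac{25}{12} + 4\right) 37 = 2 + \frac{23}{12} \cdot 37 = 2 + \frac{851}{12} = \frac{875}{12}$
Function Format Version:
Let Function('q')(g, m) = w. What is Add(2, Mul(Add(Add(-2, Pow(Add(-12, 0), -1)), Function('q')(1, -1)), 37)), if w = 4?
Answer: Rational(875, 12) ≈ 72.917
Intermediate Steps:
Function('q')(g, m) = 4
Add(2, Mul(Add(Add(-2, Pow(Add(-12, 0), -1)), Function('q')(1, -1)), 37)) = Add(2, Mul(Add(Add(-2, Pow(Add(-12, 0), -1)), 4), 37)) = Add(2, Mul(Add(Add(-2, Pow(-12, -1)), 4), 37)) = Add(2, Mul(Add(Add(-2, Rational(-1, 12)), 4), 37)) = Add(2, Mul(Add(Rational(-25, 12), 4), 37)) = Add(2, Mul(Rational(23, 12), 37)) = Add(2, Rational(851, 12)) = Rational(875, 12)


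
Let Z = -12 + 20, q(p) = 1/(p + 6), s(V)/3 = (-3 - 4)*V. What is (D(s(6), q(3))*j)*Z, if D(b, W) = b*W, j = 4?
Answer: -448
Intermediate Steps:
s(V) = -21*V (s(V) = 3*((-3 - 4)*V) = 3*(-7*V) = -21*V)
q(p) = 1/(6 + p)
Z = 8
D(b, W) = W*b
(D(s(6), q(3))*j)*Z = (((-21*6)/(6 + 3))*4)*8 = ((-126/9)*4)*8 = (((⅑)*(-126))*4)*8 = -14*4*8 = -56*8 = -448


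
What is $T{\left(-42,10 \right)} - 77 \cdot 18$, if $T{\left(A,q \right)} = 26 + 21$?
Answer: $-1339$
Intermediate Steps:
$T{\left(A,q \right)} = 47$
$T{\left(-42,10 \right)} - 77 \cdot 18 = 47 - 77 \cdot 18 = 47 - 1386 = -1339$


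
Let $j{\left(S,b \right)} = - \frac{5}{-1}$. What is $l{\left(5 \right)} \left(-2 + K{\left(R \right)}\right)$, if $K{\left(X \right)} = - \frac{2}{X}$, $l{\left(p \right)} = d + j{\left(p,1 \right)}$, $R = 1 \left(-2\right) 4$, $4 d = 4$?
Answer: $- \frac{21}{2} \approx -10.5$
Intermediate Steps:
$d = 1$ ($d = \frac{1}{4} \cdot 4 = 1$)
$R = -8$ ($R = \left(-2\right) 4 = -8$)
$j{\left(S,b \right)} = 5$ ($j{\left(S,b \right)} = \left(-5\right) \left(-1\right) = 5$)
$l{\left(p \right)} = 6$ ($l{\left(p \right)} = 1 + 5 = 6$)
$l{\left(5 \right)} \left(-2 + K{\left(R \right)}\right) = 6 \left(-2 - \frac{2}{-8}\right) = 6 \left(-2 - - \frac{1}{4}\right) = 6 \left(-2 + \frac{1}{4}\right) = 6 \left(- \frac{7}{4}\right) = - \frac{21}{2}$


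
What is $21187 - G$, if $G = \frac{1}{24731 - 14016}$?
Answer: $\frac{227018704}{10715} \approx 21187.0$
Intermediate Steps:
$G = \frac{1}{10715} \approx 9.3327 \cdot 10^{-5}$
$21187 - G = 21187 - \frac{1}{10715} = \frac{227018704}{10715}$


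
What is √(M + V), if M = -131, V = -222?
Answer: I*√353 ≈ 18.788*I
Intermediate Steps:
√(M + V) = √(-131 - 222) = √(-353) = I*√353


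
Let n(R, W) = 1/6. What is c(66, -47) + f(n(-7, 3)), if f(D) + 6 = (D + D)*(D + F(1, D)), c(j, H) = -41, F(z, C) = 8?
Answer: -797/18 ≈ -44.278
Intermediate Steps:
n(R, W) = ⅙ (n(R, W) = 1*(⅙) = ⅙)
f(D) = -6 + 2*D*(8 + D) (f(D) = -6 + (D + D)*(D + 8) = -6 + (2*D)*(8 + D) = -6 + 2*D*(8 + D))
c(66, -47) + f(n(-7, 3)) = -41 + (-6 + 2*(⅙)² + 16*(⅙)) = -41 + (-6 + 2*(1/36) + 8/3) = -41 + (-6 + 1/18 + 8/3) = -41 - 59/18 = -797/18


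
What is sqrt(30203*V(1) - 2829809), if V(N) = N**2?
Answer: I*sqrt(2799606) ≈ 1673.2*I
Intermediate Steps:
sqrt(30203*V(1) - 2829809) = sqrt(30203*1**2 - 2829809) = sqrt(30203*1 - 2829809) = sqrt(30203 - 2829809) = sqrt(-2799606) = I*sqrt(2799606)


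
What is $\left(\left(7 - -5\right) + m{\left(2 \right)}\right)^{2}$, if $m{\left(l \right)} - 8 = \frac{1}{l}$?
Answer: $\frac{1681}{4} \approx 420.25$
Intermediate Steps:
$m{\left(l \right)} = 8 + \frac{1}{l}$
$\left(\left(7 - -5\right) + m{\left(2 \right)}\right)^{2} = \left(\left(7 - -5\right) + \left(8 + \frac{1}{2}\right)\right)^{2} = \left(\left(7 + 5\right) + \left(8 + \frac{1}{2}\right)\right)^{2} = \left(12 + \frac{17}{2}\right)^{2} = \left(\frac{41}{2}\right)^{2} = \frac{1681}{4}$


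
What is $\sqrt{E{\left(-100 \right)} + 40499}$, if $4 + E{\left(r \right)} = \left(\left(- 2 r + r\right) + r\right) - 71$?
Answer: $2 \sqrt{10106} \approx 201.06$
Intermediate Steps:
$E{\left(r \right)} = -75$ ($E{\left(r \right)} = -4 + \left(\left(\left(- 2 r + r\right) + r\right) - 71\right) = -4 + \left(\left(- r + r\right) - 71\right) = -4 + \left(0 - 71\right) = -4 - 71 = -75$)
$\sqrt{E{\left(-100 \right)} + 40499} = \sqrt{-75 + 40499} = \sqrt{40424} = 2 \sqrt{10106}$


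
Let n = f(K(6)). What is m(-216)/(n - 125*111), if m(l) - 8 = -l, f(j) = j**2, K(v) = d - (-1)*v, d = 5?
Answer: -112/6877 ≈ -0.016286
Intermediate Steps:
K(v) = 5 + v (K(v) = 5 - (-1)*v = 5 + v)
n = 121 (n = (5 + 6)**2 = 11**2 = 121)
m(l) = 8 - l
m(-216)/(n - 125*111) = (8 - 1*(-216))/(121 - 125*111) = (8 + 216)/(121 - 13875) = 224/(-13754) = 224*(-1/13754) = -112/6877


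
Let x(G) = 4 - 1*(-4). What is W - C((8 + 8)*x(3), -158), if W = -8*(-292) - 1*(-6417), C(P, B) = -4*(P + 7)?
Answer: 9293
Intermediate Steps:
x(G) = 8 (x(G) = 4 + 4 = 8)
C(P, B) = -28 - 4*P (C(P, B) = -4*(7 + P) = -28 - 4*P)
W = 8753 (W = 2336 + 6417 = 8753)
W - C((8 + 8)*x(3), -158) = 8753 - (-28 - 4*(8 + 8)*8) = 8753 - (-28 - 64*8) = 8753 - (-28 - 4*128) = 8753 - (-28 - 512) = 8753 - 1*(-540) = 8753 + 540 = 9293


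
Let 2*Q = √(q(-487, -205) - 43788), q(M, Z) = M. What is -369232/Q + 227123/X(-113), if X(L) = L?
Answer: -227123/113 + 738464*I*√1771/8855 ≈ -2009.9 + 3509.5*I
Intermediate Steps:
Q = 5*I*√1771/2 (Q = √(-487 - 43788)/2 = √(-44275)/2 = (5*I*√1771)/2 = 5*I*√1771/2 ≈ 105.21*I)
-369232/Q + 227123/X(-113) = -369232*(-2*I*√1771/8855) + 227123/(-113) = -(-738464)*I*√1771/8855 + 227123*(-1/113) = 738464*I*√1771/8855 - 227123/113 = -227123/113 + 738464*I*√1771/8855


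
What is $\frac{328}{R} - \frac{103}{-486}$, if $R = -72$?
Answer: $- \frac{2111}{486} \approx -4.3436$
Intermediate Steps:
$\frac{328}{R} - \frac{103}{-486} = \frac{328}{-72} - \frac{103}{-486} = 328 \left(- \frac{1}{72}\right) - - \frac{103}{486} = - \frac{41}{9} + \frac{103}{486} = - \frac{2111}{486}$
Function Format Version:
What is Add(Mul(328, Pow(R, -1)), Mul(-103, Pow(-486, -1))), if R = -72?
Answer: Rational(-2111, 486) ≈ -4.3436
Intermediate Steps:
Add(Mul(328, Pow(R, -1)), Mul(-103, Pow(-486, -1))) = Add(Mul(328, Pow(-72, -1)), Mul(-103, Pow(-486, -1))) = Add(Mul(328, Rational(-1, 72)), Mul(-103, Rational(-1, 486))) = Add(Rational(-41, 9), Rational(103, 486)) = Rational(-2111, 486)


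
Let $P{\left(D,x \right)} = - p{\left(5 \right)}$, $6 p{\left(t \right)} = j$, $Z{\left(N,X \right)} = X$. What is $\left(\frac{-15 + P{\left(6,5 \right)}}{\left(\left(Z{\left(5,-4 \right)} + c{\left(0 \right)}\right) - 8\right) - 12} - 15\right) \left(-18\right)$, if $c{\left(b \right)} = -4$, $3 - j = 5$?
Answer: $\frac{1824}{7} \approx 260.57$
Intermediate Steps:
$j = -2$ ($j = 3 - 5 = -2$)
$p{\left(t \right)} = - \frac{1}{3}$ ($p{\left(t \right)} = \frac{1}{6} \left(-2\right) = - \frac{1}{3}$)
$P{\left(D,x \right)} = \frac{1}{3}$ ($P{\left(D,x \right)} = \left(-1\right) \left(- \frac{1}{3}\right) = \frac{1}{3}$)
$\left(\frac{-15 + P{\left(6,5 \right)}}{\left(\left(Z{\left(5,-4 \right)} + c{\left(0 \right)}\right) - 8\right) - 12} - 15\right) \left(-18\right) = \left(\frac{-15 + \frac{1}{3}}{\left(\left(-4 - 4\right) - 8\right) - 12} - 15\right) \left(-18\right) = \left(- \frac{44}{3 \left(\left(-8 - 8\right) - 12\right)} - 15\right) \left(-18\right) = \left(- \frac{44}{3 \left(-16 - 12\right)} - 15\right) \left(-18\right) = \left(- \frac{44}{3 \left(-28\right)} - 15\right) \left(-18\right) = \left(\left(- \frac{44}{3}\right) \left(- \frac{1}{28}\right) - 15\right) \left(-18\right) = \left(\frac{11}{21} - 15\right) \left(-18\right) = \left(- \frac{304}{21}\right) \left(-18\right) = \frac{1824}{7}$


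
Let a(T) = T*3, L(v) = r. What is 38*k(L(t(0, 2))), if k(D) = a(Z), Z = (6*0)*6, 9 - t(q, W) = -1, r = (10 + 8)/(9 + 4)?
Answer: 0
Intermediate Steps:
r = 18/13 ≈ 1.3846
t(q, W) = 10 (t(q, W) = 9 - 1*(-1) = 9 + 1 = 10)
L(v) = 18/13
Z = 0 (Z = 0*6 = 0)
a(T) = 3*T
k(D) = 0 (k(D) = 3*0 = 0)
38*k(L(t(0, 2))) = 38*0 = 0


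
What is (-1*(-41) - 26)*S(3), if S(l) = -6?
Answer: -90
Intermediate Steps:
(-1*(-41) - 26)*S(3) = (-1*(-41) - 26)*(-6) = (41 - 26)*(-6) = 15*(-6) = -90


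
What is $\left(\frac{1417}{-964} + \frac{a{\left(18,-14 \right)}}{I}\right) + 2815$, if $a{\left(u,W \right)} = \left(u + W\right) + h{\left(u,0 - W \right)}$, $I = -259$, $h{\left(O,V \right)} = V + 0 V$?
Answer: $\frac{702453585}{249676} \approx 2813.5$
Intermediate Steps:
$h{\left(O,V \right)} = V$ ($h{\left(O,V \right)} = V + 0 = V$)
$a{\left(u,W \right)} = u$ ($a{\left(u,W \right)} = \left(u + W\right) + \left(0 - W\right) = \left(W + u\right) - W = u$)
$\left(\frac{1417}{-964} + \frac{a{\left(18,-14 \right)}}{I}\right) + 2815 = \left(\frac{1417}{-964} + \frac{18}{-259}\right) + 2815 = \left(1417 \left(- \frac{1}{964}\right) + 18 \left(- \frac{1}{259}\right)\right) + 2815 = \left(- \frac{1417}{964} - \frac{18}{259}\right) + 2815 = - \frac{384355}{249676} + 2815 = \frac{702453585}{249676}$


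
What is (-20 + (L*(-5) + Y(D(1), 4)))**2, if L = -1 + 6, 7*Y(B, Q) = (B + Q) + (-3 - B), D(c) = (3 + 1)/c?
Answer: 98596/49 ≈ 2012.2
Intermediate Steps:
D(c) = 4/c
Y(B, Q) = -3/7 + Q/7 (Y(B, Q) = ((B + Q) + (-3 - B))/7 = (-3 + Q)/7 = -3/7 + Q/7)
L = 5
(-20 + (L*(-5) + Y(D(1), 4)))**2 = (-20 + (5*(-5) + (-3/7 + (1/7)*4)))**2 = (-20 + (-25 + (-3/7 + 4/7)))**2 = (-20 + (-25 + 1/7))**2 = (-20 - 174/7)**2 = (-314/7)**2 = 98596/49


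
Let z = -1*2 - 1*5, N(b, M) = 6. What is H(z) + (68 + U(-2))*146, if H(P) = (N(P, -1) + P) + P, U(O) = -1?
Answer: 9774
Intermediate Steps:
z = -7 (z = -2 - 5 = -7)
H(P) = 6 + 2*P (H(P) = (6 + P) + P = 6 + 2*P)
H(z) + (68 + U(-2))*146 = (6 + 2*(-7)) + (68 - 1)*146 = (6 - 14) + 67*146 = -8 + 9782 = 9774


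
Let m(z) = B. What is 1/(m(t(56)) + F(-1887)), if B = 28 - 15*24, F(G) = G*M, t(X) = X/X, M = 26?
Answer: -1/49394 ≈ -2.0245e-5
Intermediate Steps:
t(X) = 1
F(G) = 26*G (F(G) = G*26 = 26*G)
B = -332 (B = 28 - 360 = -332)
m(z) = -332
1/(m(t(56)) + F(-1887)) = 1/(-332 + 26*(-1887)) = 1/(-332 - 49062) = 1/(-49394) = -1/49394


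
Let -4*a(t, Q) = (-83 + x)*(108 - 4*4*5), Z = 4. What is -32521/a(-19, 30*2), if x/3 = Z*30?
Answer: 32521/1939 ≈ 16.772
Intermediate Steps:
x = 360 (x = 3*(4*30) = 3*120 = 360)
a(t, Q) = -1939 (a(t, Q) = -(-83 + 360)*(108 - 4*4*5)/4 = -277*(108 - 16*5)/4 = -277*(108 - 80)/4 = -277*28/4 = -¼*7756 = -1939)
-32521/a(-19, 30*2) = -32521/(-1939) = -32521*(-1/1939) = 32521/1939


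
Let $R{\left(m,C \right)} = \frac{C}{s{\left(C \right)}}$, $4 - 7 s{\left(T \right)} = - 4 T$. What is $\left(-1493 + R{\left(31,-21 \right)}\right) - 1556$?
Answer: $- \frac{243773}{80} \approx -3047.2$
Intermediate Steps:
$s{\left(T \right)} = \frac{4}{7} + \frac{4 T}{7}$ ($s{\left(T \right)} = \frac{4}{7} - \frac{\left(-4\right) T}{7} = \frac{4}{7} + \frac{4 T}{7}$)
$R{\left(m,C \right)} = \frac{C}{\frac{4}{7} + \frac{4 C}{7}}$
$\left(-1493 + R{\left(31,-21 \right)}\right) - 1556 = \left(-1493 + \frac{7}{4} \left(-21\right) \frac{1}{1 - 21}\right) - 1556 = \left(-1493 + \frac{7}{4} \left(-21\right) \frac{1}{-20}\right) - 1556 = \left(-1493 + \frac{7}{4} \left(-21\right) \left(- \frac{1}{20}\right)\right) - 1556 = \left(-1493 + \frac{147}{80}\right) - 1556 = - \frac{119293}{80} - 1556 = - \frac{243773}{80}$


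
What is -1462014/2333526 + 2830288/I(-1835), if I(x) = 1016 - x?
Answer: 1100063738929/1108813771 ≈ 992.11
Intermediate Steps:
-1462014/2333526 + 2830288/I(-1835) = -1462014/2333526 + 2830288/(1016 - 1*(-1835)) = -1462014*1/2333526 + 2830288/(1016 + 1835) = -243669/388921 + 2830288/2851 = 1100063738929/1108813771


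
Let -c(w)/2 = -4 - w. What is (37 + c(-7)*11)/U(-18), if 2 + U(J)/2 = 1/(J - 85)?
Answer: 2987/414 ≈ 7.2150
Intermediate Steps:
c(w) = 8 + 2*w (c(w) = -2*(-4 - w) = 8 + 2*w)
U(J) = -4 + 2/(-85 + J) (U(J) = -4 + 2/(J - 85) = -4 + 2/(-85 + J))
(37 + c(-7)*11)/U(-18) = (37 + (8 + 2*(-7))*11)/((2*(171 - 2*(-18))/(-85 - 18))) = (37 + (8 - 14)*11)/((2*(171 + 36)/(-103))) = (37 - 6*11)/((2*(-1/103)*207)) = (37 - 66)/(-414/103) = -29*(-103/414) = 2987/414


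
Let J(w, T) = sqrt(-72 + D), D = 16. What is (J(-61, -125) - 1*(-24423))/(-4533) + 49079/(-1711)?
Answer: -88087620/2585321 - 2*I*sqrt(14)/4533 ≈ -34.072 - 0.0016509*I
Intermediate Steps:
J(w, T) = 2*I*sqrt(14) (J(w, T) = sqrt(-72 + 16) = sqrt(-56) = 2*I*sqrt(14))
(J(-61, -125) - 1*(-24423))/(-4533) + 49079/(-1711) = (2*I*sqrt(14) - 1*(-24423))/(-4533) + 49079/(-1711) = (2*I*sqrt(14) + 24423)*(-1/4533) + 49079*(-1/1711) = (24423 + 2*I*sqrt(14))*(-1/4533) - 49079/1711 = (-8141/1511 - 2*I*sqrt(14)/4533) - 49079/1711 = -88087620/2585321 - 2*I*sqrt(14)/4533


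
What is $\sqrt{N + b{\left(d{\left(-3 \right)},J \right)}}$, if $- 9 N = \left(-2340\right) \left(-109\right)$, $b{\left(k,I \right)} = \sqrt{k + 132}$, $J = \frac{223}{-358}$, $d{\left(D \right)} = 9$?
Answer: $\sqrt{-28340 + \sqrt{141}} \approx 168.31 i$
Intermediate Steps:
$J = - \frac{223}{358}$ ($J = 223 \left(- \frac{1}{358}\right) = - \frac{223}{358} \approx -0.6229$)
$b{\left(k,I \right)} = \sqrt{132 + k}$
$N = -28340$ ($N = - \frac{\left(-2340\right) \left(-109\right)}{9} = \left(- \frac{1}{9}\right) 255060 = -28340$)
$\sqrt{N + b{\left(d{\left(-3 \right)},J \right)}} = \sqrt{-28340 + \sqrt{132 + 9}} = \sqrt{-28340 + \sqrt{141}}$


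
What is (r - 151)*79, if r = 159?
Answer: 632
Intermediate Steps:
(r - 151)*79 = (159 - 151)*79 = 8*79 = 632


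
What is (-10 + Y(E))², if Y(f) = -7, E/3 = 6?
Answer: 289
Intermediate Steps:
E = 18 (E = 3*6 = 18)
(-10 + Y(E))² = (-10 - 7)² = (-17)² = 289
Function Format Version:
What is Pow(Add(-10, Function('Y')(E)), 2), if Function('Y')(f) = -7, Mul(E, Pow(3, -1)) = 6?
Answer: 289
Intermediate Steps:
E = 18 (E = Mul(3, 6) = 18)
Pow(Add(-10, Function('Y')(E)), 2) = Pow(Add(-10, -7), 2) = Pow(-17, 2) = 289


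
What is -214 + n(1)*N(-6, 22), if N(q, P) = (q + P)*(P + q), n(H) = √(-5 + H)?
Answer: -214 + 512*I ≈ -214.0 + 512.0*I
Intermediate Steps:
N(q, P) = (P + q)² (N(q, P) = (P + q)*(P + q) = (P + q)²)
-214 + n(1)*N(-6, 22) = -214 + √(-5 + 1)*(22 - 6)² = -214 + √(-4)*16² = -214 + (2*I)*256 = -214 + 512*I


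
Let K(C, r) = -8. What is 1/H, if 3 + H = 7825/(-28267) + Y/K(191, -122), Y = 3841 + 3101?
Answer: -113068/98485261 ≈ -0.0011481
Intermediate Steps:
Y = 6942
H = -98485261/113068 (H = -3 + (7825/(-28267) + 6942/(-8)) = -3 + (7825*(-1/28267) + 6942*(-⅛)) = -3 + (-7825/28267 - 3471/4) = -3 - 98146057/113068 = -98485261/113068 ≈ -871.03)
1/H = 1/(-98485261/113068) = -113068/98485261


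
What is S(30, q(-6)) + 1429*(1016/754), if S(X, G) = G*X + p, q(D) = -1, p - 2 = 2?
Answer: 716130/377 ≈ 1899.5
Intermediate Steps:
p = 4 (p = 2 + 2 = 4)
S(X, G) = 4 + G*X (S(X, G) = G*X + 4 = 4 + G*X)
S(30, q(-6)) + 1429*(1016/754) = (4 - 1*30) + 1429*(1016/754) = (4 - 30) + 1429*(1016*(1/754)) = -26 + 1429*(508/377) = -26 + 725932/377 = 716130/377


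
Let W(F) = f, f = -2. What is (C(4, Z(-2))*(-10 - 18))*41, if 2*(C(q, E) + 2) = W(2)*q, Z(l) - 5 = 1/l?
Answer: 6888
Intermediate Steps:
W(F) = -2
Z(l) = 5 + 1/l
C(q, E) = -2 - q (C(q, E) = -2 + (-2*q)/2 = -2 - q)
(C(4, Z(-2))*(-10 - 18))*41 = ((-2 - 1*4)*(-10 - 18))*41 = ((-2 - 4)*(-28))*41 = -6*(-28)*41 = 168*41 = 6888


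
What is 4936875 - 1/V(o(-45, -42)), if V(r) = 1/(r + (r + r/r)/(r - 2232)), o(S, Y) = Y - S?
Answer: 11004287692/2229 ≈ 4.9369e+6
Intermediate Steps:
V(r) = 1/(r + (1 + r)/(-2232 + r)) (V(r) = 1/(r + (r + 1)/(-2232 + r)) = 1/(r + (1 + r)/(-2232 + r)))
4936875 - 1/V(o(-45, -42)) = 4936875 - 1/((-2232 + (-42 - 1*(-45)))/(1 + (-42 - 1*(-45))**2 - 2231*(-42 - 1*(-45)))) = 4936875 - 1/((-2232 + (-42 + 45))/(1 + (-42 + 45)**2 - 2231*(-42 + 45))) = 4936875 - 1/((-2232 + 3)/(1 + 3**2 - 2231*3)) = 4936875 - 1/(-2229/(1 + 9 - 6693)) = 4936875 - 1/(-2229/(-6683)) = 4936875 - 1/((-1/6683*(-2229))) = 4936875 - 1/2229/6683 = 4936875 - 1*6683/2229 = 4936875 - 6683/2229 = 11004287692/2229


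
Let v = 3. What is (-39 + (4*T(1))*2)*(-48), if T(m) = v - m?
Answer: 1104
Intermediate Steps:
T(m) = 3 - m
(-39 + (4*T(1))*2)*(-48) = (-39 + (4*(3 - 1*1))*2)*(-48) = (-39 + (4*(3 - 1))*2)*(-48) = (-39 + (4*2)*2)*(-48) = (-39 + 8*2)*(-48) = (-39 + 16)*(-48) = -23*(-48) = 1104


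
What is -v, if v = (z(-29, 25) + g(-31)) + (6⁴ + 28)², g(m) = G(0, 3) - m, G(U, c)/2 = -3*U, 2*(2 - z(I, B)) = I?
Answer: -3506047/2 ≈ -1.7530e+6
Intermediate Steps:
z(I, B) = 2 - I/2
G(U, c) = -6*U (G(U, c) = 2*(-3*U) = -6*U)
g(m) = -m (g(m) = -6*0 - m = 0 - m = -m)
v = 3506047/2 (v = ((2 - ½*(-29)) - 1*(-31)) + (6⁴ + 28)² = ((2 + 29/2) + 31) + (1296 + 28)² = (33/2 + 31) + 1324² = 95/2 + 1752976 = 3506047/2 ≈ 1.7530e+6)
-v = -1*3506047/2 = -3506047/2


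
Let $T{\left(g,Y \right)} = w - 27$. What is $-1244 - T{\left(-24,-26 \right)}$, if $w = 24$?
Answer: $-1241$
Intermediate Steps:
$T{\left(g,Y \right)} = -3$ ($T{\left(g,Y \right)} = 24 - 27 = -3$)
$-1244 - T{\left(-24,-26 \right)} = -1244 - -3 = -1244 + 3 = -1241$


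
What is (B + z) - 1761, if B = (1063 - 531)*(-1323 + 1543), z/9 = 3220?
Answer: 144259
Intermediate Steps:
z = 28980 (z = 9*3220 = 28980)
B = 117040 (B = 532*220 = 117040)
(B + z) - 1761 = (117040 + 28980) - 1761 = 146020 - 1761 = 144259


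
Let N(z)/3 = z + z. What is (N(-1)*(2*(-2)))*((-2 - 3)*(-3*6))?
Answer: 2160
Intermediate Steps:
N(z) = 6*z (N(z) = 3*(z + z) = 3*(2*z) = 6*z)
(N(-1)*(2*(-2)))*((-2 - 3)*(-3*6)) = ((6*(-1))*(2*(-2)))*((-2 - 3)*(-3*6)) = (-6*(-4))*(-5*(-18)) = 24*90 = 2160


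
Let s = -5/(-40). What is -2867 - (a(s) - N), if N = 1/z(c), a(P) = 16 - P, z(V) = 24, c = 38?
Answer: -17297/6 ≈ -2882.8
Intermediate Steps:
s = ⅛ (s = -5*(-1/40) = ⅛ ≈ 0.12500)
N = 1/24 ≈ 0.041667
-2867 - (a(s) - N) = -2867 - ((16 - 1*⅛) - 1*1/24) = -2867 - ((16 - ⅛) - 1/24) = -2867 - (127/8 - 1/24) = -2867 - 1*95/6 = -2867 - 95/6 = -17297/6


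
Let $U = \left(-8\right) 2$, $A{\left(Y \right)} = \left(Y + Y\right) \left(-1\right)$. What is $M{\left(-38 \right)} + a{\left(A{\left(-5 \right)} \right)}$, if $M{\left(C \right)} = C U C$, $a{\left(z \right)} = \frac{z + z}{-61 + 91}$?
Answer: $- \frac{69310}{3} \approx -23103.0$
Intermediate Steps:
$A{\left(Y \right)} = - 2 Y$ ($A{\left(Y \right)} = 2 Y \left(-1\right) = - 2 Y$)
$U = -16$
$a{\left(z \right)} = \frac{z}{15}$ ($a{\left(z \right)} = \frac{2 z}{30} = 2 z \frac{1}{30} = \frac{z}{15}$)
$M{\left(C \right)} = - 16 C^{2}$ ($M{\left(C \right)} = C \left(-16\right) C = - 16 C C = - 16 C^{2}$)
$M{\left(-38 \right)} + a{\left(A{\left(-5 \right)} \right)} = - 16 \left(-38\right)^{2} + \frac{\left(-2\right) \left(-5\right)}{15} = \left(-16\right) 1444 + \frac{1}{15} \cdot 10 = -23104 + \frac{2}{3} = - \frac{69310}{3}$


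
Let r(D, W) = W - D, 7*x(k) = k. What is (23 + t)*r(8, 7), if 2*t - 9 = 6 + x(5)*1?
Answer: -216/7 ≈ -30.857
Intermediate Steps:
x(k) = k/7
t = 55/7 (t = 9/2 + (6 + ((1/7)*5)*1)/2 = 9/2 + (6 + (5/7)*1)/2 = 9/2 + (6 + 5/7)/2 = 9/2 + (1/2)*(47/7) = 9/2 + 47/14 = 55/7 ≈ 7.8571)
(23 + t)*r(8, 7) = (23 + 55/7)*(7 - 1*8) = 216*(7 - 8)/7 = (216/7)*(-1) = -216/7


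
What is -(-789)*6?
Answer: 4734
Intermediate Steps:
-(-789)*6 = -263*(-18) = 4734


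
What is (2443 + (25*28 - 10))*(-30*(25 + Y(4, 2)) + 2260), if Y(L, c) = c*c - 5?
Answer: 4824820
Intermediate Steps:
Y(L, c) = -5 + c² (Y(L, c) = c² - 5 = -5 + c²)
(2443 + (25*28 - 10))*(-30*(25 + Y(4, 2)) + 2260) = (2443 + (25*28 - 10))*(-30*(25 + (-5 + 2²)) + 2260) = (2443 + (700 - 10))*(-30*(25 + (-5 + 4)) + 2260) = (2443 + 690)*(-30*(25 - 1) + 2260) = 3133*(-30*24 + 2260) = 3133*(-720 + 2260) = 3133*1540 = 4824820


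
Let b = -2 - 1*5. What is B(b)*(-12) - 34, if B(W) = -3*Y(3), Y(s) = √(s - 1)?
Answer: -34 + 36*√2 ≈ 16.912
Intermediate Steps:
Y(s) = √(-1 + s)
b = -7 (b = -2 - 5 = -7)
B(W) = -3*√2 (B(W) = -3*√(-1 + 3) = -3*√2)
B(b)*(-12) - 34 = -3*√2*(-12) - 34 = 36*√2 - 34 = -34 + 36*√2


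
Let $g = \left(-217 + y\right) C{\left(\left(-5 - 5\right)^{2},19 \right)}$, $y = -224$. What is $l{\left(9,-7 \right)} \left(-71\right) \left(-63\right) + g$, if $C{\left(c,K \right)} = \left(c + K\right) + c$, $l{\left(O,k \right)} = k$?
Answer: $-127890$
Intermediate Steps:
$C{\left(c,K \right)} = K + 2 c$ ($C{\left(c,K \right)} = \left(K + c\right) + c = K + 2 c$)
$g = -96579$ ($g = \left(-217 - 224\right) \left(19 + 2 \left(-5 - 5\right)^{2}\right) = - 441 \left(19 + 2 \left(-10\right)^{2}\right) = - 441 \left(19 + 2 \cdot 100\right) = - 441 \left(19 + 200\right) = \left(-441\right) 219 = -96579$)
$l{\left(9,-7 \right)} \left(-71\right) \left(-63\right) + g = \left(-7\right) \left(-71\right) \left(-63\right) - 96579 = 497 \left(-63\right) - 96579 = -31311 - 96579 = -127890$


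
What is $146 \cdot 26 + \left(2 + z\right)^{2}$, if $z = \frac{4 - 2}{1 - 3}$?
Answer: $3797$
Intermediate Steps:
$z = -1$ ($z = \frac{2}{-2} = 2 \left(- \frac{1}{2}\right) = -1$)
$146 \cdot 26 + \left(2 + z\right)^{2} = 146 \cdot 26 + \left(2 - 1\right)^{2} = 3796 + 1^{2} = 3796 + 1 = 3797$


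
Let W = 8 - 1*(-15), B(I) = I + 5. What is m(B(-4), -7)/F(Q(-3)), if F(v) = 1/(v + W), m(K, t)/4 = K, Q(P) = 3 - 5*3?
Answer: 44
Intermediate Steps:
B(I) = 5 + I
Q(P) = -12 (Q(P) = 3 - 15 = -12)
m(K, t) = 4*K
W = 23 (W = 8 + 15 = 23)
F(v) = 1/(23 + v) (F(v) = 1/(v + 23) = 1/(23 + v))
m(B(-4), -7)/F(Q(-3)) = (4*(5 - 4))/(1/(23 - 12)) = (4*1)/(1/11) = 4/(1/11) = 4*11 = 44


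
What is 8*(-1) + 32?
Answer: 24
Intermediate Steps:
8*(-1) + 32 = -8 + 32 = 24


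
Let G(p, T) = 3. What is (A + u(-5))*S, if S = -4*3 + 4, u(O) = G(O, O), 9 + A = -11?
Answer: 136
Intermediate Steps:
A = -20 (A = -9 - 11 = -20)
u(O) = 3
S = -8 (S = -12 + 4 = -8)
(A + u(-5))*S = (-20 + 3)*(-8) = -17*(-8) = 136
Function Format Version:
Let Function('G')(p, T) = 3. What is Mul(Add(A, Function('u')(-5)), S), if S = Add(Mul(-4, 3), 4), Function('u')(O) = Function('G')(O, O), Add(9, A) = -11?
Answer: 136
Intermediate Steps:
A = -20 (A = Add(-9, -11) = -20)
Function('u')(O) = 3
S = -8 (S = Add(-12, 4) = -8)
Mul(Add(A, Function('u')(-5)), S) = Mul(Add(-20, 3), -8) = Mul(-17, -8) = 136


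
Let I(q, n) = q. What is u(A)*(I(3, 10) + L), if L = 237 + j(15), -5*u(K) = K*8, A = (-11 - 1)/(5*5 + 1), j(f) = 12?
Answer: 12096/65 ≈ 186.09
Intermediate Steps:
A = -6/13 (A = -12/(25 + 1) = -12/26 = -12*1/26 = -6/13 ≈ -0.46154)
u(K) = -8*K/5 (u(K) = -K*8/5 = -8*K/5)
L = 249 (L = 237 + 12 = 249)
u(A)*(I(3, 10) + L) = (-8/5*(-6/13))*(3 + 249) = (48/65)*252 = 12096/65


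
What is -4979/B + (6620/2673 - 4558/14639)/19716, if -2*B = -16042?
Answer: -147713815103567/238004050052142 ≈ -0.62064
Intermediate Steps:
B = 8021 (B = -½*(-16042) = 8021)
-4979/B + (6620/2673 - 4558/14639)/19716 = -4979/8021 + (6620/2673 - 4558/14639)/19716 = -4979*1/8021 + (6620*(1/2673) - 4558*1/14639)*(1/19716) = -383/617 + (6620/2673 - 4558/14639)*(1/19716) = -383/617 + (84726646/39130047)*(1/19716) = -383/617 + 42363323/385744003326 = -147713815103567/238004050052142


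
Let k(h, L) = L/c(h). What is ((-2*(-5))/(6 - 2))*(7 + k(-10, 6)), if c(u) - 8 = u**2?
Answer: 635/36 ≈ 17.639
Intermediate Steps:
c(u) = 8 + u**2
k(h, L) = L/(8 + h**2)
((-2*(-5))/(6 - 2))*(7 + k(-10, 6)) = ((-2*(-5))/(6 - 2))*(7 + 6/(8 + (-10)**2)) = (10/4)*(7 + 6/(8 + 100)) = (10*(1/4))*(7 + 6/108) = 5*(7 + 6*(1/108))/2 = 5*(7 + 1/18)/2 = (5/2)*(127/18) = 635/36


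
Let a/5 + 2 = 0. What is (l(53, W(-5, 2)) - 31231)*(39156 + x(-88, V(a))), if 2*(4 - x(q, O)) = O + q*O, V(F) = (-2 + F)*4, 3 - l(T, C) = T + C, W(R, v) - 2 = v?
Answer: -1159797520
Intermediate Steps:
a = -10 (a = -10 + 5*0 = -10 + 0 = -10)
W(R, v) = 2 + v
l(T, C) = 3 - C - T (l(T, C) = 3 - (T + C) = 3 - (C + T) = 3 + (-C - T) = 3 - C - T)
V(F) = -8 + 4*F
x(q, O) = 4 - O/2 - O*q/2 (x(q, O) = 4 - (O + q*O)/2 = 4 - (O + O*q)/2 = 4 + (-O/2 - O*q/2) = 4 - O/2 - O*q/2)
(l(53, W(-5, 2)) - 31231)*(39156 + x(-88, V(a))) = ((3 - (2 + 2) - 1*53) - 31231)*(39156 + (4 - (-8 + 4*(-10))/2 - 1/2*(-8 + 4*(-10))*(-88))) = ((3 - 1*4 - 53) - 31231)*(39156 + (4 - (-8 - 40)/2 - 1/2*(-8 - 40)*(-88))) = ((3 - 4 - 53) - 31231)*(39156 + (4 - 1/2*(-48) - 1/2*(-48)*(-88))) = (-54 - 31231)*(39156 + (4 + 24 - 2112)) = -31285*(39156 - 2084) = -31285*37072 = -1159797520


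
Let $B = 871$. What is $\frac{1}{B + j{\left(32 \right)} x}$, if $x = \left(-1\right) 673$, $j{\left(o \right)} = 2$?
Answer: $- \frac{1}{475} \approx -0.0021053$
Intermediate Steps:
$x = -673$
$\frac{1}{B + j{\left(32 \right)} x} = \frac{1}{871 + 2 \left(-673\right)} = \frac{1}{871 - 1346} = \frac{1}{-475} = - \frac{1}{475}$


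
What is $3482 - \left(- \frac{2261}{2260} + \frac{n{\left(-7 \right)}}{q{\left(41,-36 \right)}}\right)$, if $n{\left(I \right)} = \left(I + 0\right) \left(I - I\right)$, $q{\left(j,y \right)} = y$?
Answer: $\frac{7871581}{2260} \approx 3483.0$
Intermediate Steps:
$n{\left(I \right)} = 0$ ($n{\left(I \right)} = I 0 = 0$)
$3482 - \left(- \frac{2261}{2260} + \frac{n{\left(-7 \right)}}{q{\left(41,-36 \right)}}\right) = 3482 - \left(- \frac{2261}{2260} + \frac{0}{-36}\right) = 3482 - \left(\left(-2261\right) \frac{1}{2260} + 0 \left(- \frac{1}{36}\right)\right) = 3482 - \left(- \frac{2261}{2260} + 0\right) = 3482 - - \frac{2261}{2260} = 3482 + \frac{2261}{2260} = \frac{7871581}{2260}$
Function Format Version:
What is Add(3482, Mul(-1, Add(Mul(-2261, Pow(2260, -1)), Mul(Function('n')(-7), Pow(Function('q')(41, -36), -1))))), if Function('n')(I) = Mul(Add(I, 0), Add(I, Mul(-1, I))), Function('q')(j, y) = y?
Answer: Rational(7871581, 2260) ≈ 3483.0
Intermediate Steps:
Function('n')(I) = 0 (Function('n')(I) = Mul(I, 0) = 0)
Add(3482, Mul(-1, Add(Mul(-2261, Pow(2260, -1)), Mul(Function('n')(-7), Pow(Function('q')(41, -36), -1))))) = Add(3482, Mul(-1, Add(Mul(-2261, Pow(2260, -1)), Mul(0, Pow(-36, -1))))) = Add(3482, Mul(-1, Add(Mul(-2261, Rational(1, 2260)), Mul(0, Rational(-1, 36))))) = Add(3482, Mul(-1, Add(Rational(-2261, 2260), 0))) = Add(3482, Mul(-1, Rational(-2261, 2260))) = Add(3482, Rational(2261, 2260)) = Rational(7871581, 2260)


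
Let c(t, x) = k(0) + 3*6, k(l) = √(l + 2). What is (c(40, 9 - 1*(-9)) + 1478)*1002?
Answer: 1498992 + 1002*√2 ≈ 1.5004e+6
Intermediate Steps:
k(l) = √(2 + l)
c(t, x) = 18 + √2 (c(t, x) = √(2 + 0) + 3*6 = √2 + 18 = 18 + √2)
(c(40, 9 - 1*(-9)) + 1478)*1002 = ((18 + √2) + 1478)*1002 = (1496 + √2)*1002 = 1498992 + 1002*√2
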